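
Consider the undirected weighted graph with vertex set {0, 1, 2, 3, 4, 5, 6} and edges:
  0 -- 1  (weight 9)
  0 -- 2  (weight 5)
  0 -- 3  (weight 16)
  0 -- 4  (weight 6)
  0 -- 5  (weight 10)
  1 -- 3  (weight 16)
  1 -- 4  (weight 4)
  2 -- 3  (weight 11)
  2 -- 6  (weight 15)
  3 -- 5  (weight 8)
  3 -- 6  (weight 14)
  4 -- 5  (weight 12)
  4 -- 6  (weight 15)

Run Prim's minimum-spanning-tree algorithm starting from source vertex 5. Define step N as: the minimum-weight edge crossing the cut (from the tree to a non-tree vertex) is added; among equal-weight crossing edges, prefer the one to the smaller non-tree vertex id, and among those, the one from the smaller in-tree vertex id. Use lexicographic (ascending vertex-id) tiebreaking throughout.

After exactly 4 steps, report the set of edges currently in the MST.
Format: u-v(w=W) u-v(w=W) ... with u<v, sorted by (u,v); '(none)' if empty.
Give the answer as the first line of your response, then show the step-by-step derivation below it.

0-2(w=5) 0-4(w=6) 0-5(w=10) 3-5(w=8)

step 1: add edge 3-5 (w=8); MST = {3-5(w=8)}
step 2: add edge 0-5 (w=10); MST = {0-5(w=10) 3-5(w=8)}
step 3: add edge 0-2 (w=5); MST = {0-2(w=5) 0-5(w=10) 3-5(w=8)}
step 4: add edge 0-4 (w=6); MST = {0-2(w=5) 0-4(w=6) 0-5(w=10) 3-5(w=8)}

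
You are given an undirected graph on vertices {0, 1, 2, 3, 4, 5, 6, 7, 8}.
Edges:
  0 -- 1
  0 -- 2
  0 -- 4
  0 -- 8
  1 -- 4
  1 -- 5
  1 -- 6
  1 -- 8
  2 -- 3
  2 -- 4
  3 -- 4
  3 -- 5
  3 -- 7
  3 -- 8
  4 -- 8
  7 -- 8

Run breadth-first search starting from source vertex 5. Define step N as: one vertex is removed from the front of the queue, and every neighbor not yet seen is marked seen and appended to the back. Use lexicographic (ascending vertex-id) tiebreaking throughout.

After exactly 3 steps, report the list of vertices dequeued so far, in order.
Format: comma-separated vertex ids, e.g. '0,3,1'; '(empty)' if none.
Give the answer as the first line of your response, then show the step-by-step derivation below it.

5,1,3

step 1: dequeue 5; queue=[1,3]; order=5
step 2: dequeue 1; queue=[3,0,4,6,8]; order=5,1
step 3: dequeue 3; queue=[0,4,6,8,2,7]; order=5,1,3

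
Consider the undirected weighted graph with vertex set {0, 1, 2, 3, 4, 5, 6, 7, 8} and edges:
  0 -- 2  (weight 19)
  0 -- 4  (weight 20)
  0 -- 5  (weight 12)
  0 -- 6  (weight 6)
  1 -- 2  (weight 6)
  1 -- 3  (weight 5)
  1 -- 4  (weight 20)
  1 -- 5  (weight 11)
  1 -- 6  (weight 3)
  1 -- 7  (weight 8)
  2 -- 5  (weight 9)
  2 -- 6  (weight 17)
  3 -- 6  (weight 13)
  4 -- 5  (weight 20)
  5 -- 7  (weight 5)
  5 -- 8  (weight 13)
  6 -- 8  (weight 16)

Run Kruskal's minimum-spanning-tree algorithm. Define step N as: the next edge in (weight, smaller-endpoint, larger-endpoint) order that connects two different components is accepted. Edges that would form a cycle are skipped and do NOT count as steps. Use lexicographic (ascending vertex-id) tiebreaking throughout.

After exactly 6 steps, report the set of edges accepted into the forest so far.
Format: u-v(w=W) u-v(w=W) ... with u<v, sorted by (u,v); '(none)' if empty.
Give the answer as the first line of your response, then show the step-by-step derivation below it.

0-6(w=6) 1-2(w=6) 1-3(w=5) 1-6(w=3) 1-7(w=8) 5-7(w=5)

step 1: add edge 1-6 (w=3); MST = {1-6(w=3)}
step 2: add edge 1-3 (w=5); MST = {1-3(w=5) 1-6(w=3)}
step 3: add edge 5-7 (w=5); MST = {1-3(w=5) 1-6(w=3) 5-7(w=5)}
step 4: add edge 0-6 (w=6); MST = {0-6(w=6) 1-3(w=5) 1-6(w=3) 5-7(w=5)}
step 5: add edge 1-2 (w=6); MST = {0-6(w=6) 1-2(w=6) 1-3(w=5) 1-6(w=3) 5-7(w=5)}
step 6: add edge 1-7 (w=8); MST = {0-6(w=6) 1-2(w=6) 1-3(w=5) 1-6(w=3) 1-7(w=8) 5-7(w=5)}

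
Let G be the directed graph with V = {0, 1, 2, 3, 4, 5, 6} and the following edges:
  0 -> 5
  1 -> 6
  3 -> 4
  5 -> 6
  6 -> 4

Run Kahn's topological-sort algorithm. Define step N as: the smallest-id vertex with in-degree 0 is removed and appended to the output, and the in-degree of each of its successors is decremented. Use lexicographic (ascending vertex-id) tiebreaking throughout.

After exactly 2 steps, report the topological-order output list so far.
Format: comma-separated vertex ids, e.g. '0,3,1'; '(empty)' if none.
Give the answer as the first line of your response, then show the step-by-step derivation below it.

0,1

step 1: output 0; order=[0]; indeg=(0,0,0,0,2,0,2)
step 2: output 1; order=[0,1]; indeg=(0,0,0,0,2,0,1)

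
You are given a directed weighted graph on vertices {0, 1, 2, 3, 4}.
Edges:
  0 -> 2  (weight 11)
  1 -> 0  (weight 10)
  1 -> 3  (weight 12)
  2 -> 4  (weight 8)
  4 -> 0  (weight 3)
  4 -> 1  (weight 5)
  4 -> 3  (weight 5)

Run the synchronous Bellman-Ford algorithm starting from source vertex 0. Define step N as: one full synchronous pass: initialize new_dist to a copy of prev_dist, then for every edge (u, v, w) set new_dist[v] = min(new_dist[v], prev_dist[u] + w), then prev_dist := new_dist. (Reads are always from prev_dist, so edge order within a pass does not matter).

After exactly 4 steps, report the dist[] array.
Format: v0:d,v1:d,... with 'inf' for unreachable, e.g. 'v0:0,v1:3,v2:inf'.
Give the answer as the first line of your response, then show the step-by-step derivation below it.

v0:0,v1:24,v2:11,v3:24,v4:19

step 1: dist = v0:0,v1:inf,v2:11,v3:inf,v4:inf
step 2: dist = v0:0,v1:inf,v2:11,v3:inf,v4:19
step 3: dist = v0:0,v1:24,v2:11,v3:24,v4:19
step 4: dist = v0:0,v1:24,v2:11,v3:24,v4:19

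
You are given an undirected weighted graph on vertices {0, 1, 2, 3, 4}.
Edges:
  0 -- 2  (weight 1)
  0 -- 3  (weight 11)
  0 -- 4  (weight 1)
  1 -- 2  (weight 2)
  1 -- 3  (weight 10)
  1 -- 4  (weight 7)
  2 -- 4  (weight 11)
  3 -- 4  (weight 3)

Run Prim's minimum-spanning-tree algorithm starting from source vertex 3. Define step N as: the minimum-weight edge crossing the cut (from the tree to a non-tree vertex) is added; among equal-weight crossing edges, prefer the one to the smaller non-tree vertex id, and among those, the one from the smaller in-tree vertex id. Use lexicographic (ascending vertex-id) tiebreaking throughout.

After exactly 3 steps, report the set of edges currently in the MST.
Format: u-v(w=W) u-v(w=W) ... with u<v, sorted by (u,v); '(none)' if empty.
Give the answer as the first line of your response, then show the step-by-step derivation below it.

0-2(w=1) 0-4(w=1) 3-4(w=3)

step 1: add edge 3-4 (w=3); MST = {3-4(w=3)}
step 2: add edge 0-4 (w=1); MST = {0-4(w=1) 3-4(w=3)}
step 3: add edge 0-2 (w=1); MST = {0-2(w=1) 0-4(w=1) 3-4(w=3)}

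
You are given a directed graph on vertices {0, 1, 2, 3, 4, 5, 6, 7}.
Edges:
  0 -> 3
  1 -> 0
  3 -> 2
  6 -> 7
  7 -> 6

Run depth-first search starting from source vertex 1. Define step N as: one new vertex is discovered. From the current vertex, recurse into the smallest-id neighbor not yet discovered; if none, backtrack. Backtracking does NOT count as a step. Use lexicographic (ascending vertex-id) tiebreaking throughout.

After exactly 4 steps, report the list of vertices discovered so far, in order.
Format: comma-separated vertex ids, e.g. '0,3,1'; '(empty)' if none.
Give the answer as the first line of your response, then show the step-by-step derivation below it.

1,0,3,2

step 1: discover 1; path=1; order=1
step 2: discover 0; path=1>0; order=1,0
step 3: discover 3; path=1>0>3; order=1,0,3
step 4: discover 2; path=1>0>3>2; order=1,0,3,2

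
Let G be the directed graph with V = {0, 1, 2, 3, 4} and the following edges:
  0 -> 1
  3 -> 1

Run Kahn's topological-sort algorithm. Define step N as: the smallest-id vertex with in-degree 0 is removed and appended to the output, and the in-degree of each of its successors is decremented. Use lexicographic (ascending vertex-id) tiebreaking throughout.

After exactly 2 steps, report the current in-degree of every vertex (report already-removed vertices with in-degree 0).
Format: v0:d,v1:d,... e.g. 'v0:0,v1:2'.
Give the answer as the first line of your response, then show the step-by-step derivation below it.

v0:0,v1:1,v2:0,v3:0,v4:0

step 1: output 0; order=[0]; indeg=(0,1,0,0,0)
step 2: output 2; order=[0,2]; indeg=(0,1,0,0,0)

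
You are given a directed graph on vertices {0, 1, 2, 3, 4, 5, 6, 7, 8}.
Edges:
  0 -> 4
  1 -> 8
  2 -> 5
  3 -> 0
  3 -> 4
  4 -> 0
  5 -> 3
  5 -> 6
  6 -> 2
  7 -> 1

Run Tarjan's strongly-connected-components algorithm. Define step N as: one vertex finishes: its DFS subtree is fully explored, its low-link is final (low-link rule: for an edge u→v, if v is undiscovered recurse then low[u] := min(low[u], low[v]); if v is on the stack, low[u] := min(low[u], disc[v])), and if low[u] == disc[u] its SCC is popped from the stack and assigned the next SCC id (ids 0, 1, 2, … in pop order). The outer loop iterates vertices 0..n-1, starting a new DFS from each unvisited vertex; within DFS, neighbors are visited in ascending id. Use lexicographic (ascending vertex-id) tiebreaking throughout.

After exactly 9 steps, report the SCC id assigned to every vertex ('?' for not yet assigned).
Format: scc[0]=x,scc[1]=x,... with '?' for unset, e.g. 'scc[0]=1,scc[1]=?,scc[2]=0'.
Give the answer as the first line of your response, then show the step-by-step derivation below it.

scc[0]=0,scc[1]=2,scc[2]=4,scc[3]=3,scc[4]=0,scc[5]=4,scc[6]=4,scc[7]=5,scc[8]=1

step 1: low=(low[0]=0,low[1]=?,low[2]=?,low[3]=?,low[4]=0,low[5]=?,low[6]=?,low[7]=?,low[8]=?); scc=(scc[0]=?,scc[1]=?,scc[2]=?,scc[3]=?,scc[4]=?,scc[5]=?,scc[6]=?,scc[7]=?,scc[8]=?)
step 2: low=(low[0]=0,low[1]=?,low[2]=?,low[3]=?,low[4]=0,low[5]=?,low[6]=?,low[7]=?,low[8]=?); scc=(scc[0]=0,scc[1]=?,scc[2]=?,scc[3]=?,scc[4]=0,scc[5]=?,scc[6]=?,scc[7]=?,scc[8]=?)
step 3: low=(low[0]=0,low[1]=2,low[2]=?,low[3]=?,low[4]=0,low[5]=?,low[6]=?,low[7]=?,low[8]=3); scc=(scc[0]=0,scc[1]=?,scc[2]=?,scc[3]=?,scc[4]=0,scc[5]=?,scc[6]=?,scc[7]=?,scc[8]=1)
step 4: low=(low[0]=0,low[1]=2,low[2]=?,low[3]=?,low[4]=0,low[5]=?,low[6]=?,low[7]=?,low[8]=3); scc=(scc[0]=0,scc[1]=2,scc[2]=?,scc[3]=?,scc[4]=0,scc[5]=?,scc[6]=?,scc[7]=?,scc[8]=1)
step 5: low=(low[0]=0,low[1]=2,low[2]=4,low[3]=6,low[4]=0,low[5]=5,low[6]=?,low[7]=?,low[8]=3); scc=(scc[0]=0,scc[1]=2,scc[2]=?,scc[3]=3,scc[4]=0,scc[5]=?,scc[6]=?,scc[7]=?,scc[8]=1)
step 6: low=(low[0]=0,low[1]=2,low[2]=4,low[3]=6,low[4]=0,low[5]=5,low[6]=4,low[7]=?,low[8]=3); scc=(scc[0]=0,scc[1]=2,scc[2]=?,scc[3]=3,scc[4]=0,scc[5]=?,scc[6]=?,scc[7]=?,scc[8]=1)
step 7: low=(low[0]=0,low[1]=2,low[2]=4,low[3]=6,low[4]=0,low[5]=4,low[6]=4,low[7]=?,low[8]=3); scc=(scc[0]=0,scc[1]=2,scc[2]=?,scc[3]=3,scc[4]=0,scc[5]=?,scc[6]=?,scc[7]=?,scc[8]=1)
step 8: low=(low[0]=0,low[1]=2,low[2]=4,low[3]=6,low[4]=0,low[5]=4,low[6]=4,low[7]=?,low[8]=3); scc=(scc[0]=0,scc[1]=2,scc[2]=4,scc[3]=3,scc[4]=0,scc[5]=4,scc[6]=4,scc[7]=?,scc[8]=1)
step 9: low=(low[0]=0,low[1]=2,low[2]=4,low[3]=6,low[4]=0,low[5]=4,low[6]=4,low[7]=8,low[8]=3); scc=(scc[0]=0,scc[1]=2,scc[2]=4,scc[3]=3,scc[4]=0,scc[5]=4,scc[6]=4,scc[7]=5,scc[8]=1)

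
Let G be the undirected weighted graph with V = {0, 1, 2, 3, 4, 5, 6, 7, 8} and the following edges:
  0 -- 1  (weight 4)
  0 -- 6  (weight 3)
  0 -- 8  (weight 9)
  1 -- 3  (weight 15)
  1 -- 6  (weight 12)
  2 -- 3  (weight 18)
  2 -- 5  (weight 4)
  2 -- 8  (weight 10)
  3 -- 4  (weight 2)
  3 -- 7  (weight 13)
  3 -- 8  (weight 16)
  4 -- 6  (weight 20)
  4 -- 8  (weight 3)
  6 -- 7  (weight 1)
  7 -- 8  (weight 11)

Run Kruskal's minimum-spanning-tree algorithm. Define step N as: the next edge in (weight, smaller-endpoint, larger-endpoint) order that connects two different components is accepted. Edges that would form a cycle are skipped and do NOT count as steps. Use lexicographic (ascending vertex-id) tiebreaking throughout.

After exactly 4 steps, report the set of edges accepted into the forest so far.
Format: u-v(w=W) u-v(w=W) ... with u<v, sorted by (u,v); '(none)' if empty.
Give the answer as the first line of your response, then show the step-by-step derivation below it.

0-6(w=3) 3-4(w=2) 4-8(w=3) 6-7(w=1)

step 1: add edge 6-7 (w=1); MST = {6-7(w=1)}
step 2: add edge 3-4 (w=2); MST = {3-4(w=2) 6-7(w=1)}
step 3: add edge 0-6 (w=3); MST = {0-6(w=3) 3-4(w=2) 6-7(w=1)}
step 4: add edge 4-8 (w=3); MST = {0-6(w=3) 3-4(w=2) 4-8(w=3) 6-7(w=1)}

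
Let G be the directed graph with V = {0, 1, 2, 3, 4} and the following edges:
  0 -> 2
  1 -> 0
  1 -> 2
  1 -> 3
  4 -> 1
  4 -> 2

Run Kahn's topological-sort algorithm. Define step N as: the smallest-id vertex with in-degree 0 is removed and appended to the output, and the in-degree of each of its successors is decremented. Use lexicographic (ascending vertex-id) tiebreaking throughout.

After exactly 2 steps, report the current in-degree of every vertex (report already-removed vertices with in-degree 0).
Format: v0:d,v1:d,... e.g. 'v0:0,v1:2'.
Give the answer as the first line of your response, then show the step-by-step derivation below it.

v0:0,v1:0,v2:1,v3:0,v4:0

step 1: output 4; order=[4]; indeg=(1,0,2,1,0)
step 2: output 1; order=[4,1]; indeg=(0,0,1,0,0)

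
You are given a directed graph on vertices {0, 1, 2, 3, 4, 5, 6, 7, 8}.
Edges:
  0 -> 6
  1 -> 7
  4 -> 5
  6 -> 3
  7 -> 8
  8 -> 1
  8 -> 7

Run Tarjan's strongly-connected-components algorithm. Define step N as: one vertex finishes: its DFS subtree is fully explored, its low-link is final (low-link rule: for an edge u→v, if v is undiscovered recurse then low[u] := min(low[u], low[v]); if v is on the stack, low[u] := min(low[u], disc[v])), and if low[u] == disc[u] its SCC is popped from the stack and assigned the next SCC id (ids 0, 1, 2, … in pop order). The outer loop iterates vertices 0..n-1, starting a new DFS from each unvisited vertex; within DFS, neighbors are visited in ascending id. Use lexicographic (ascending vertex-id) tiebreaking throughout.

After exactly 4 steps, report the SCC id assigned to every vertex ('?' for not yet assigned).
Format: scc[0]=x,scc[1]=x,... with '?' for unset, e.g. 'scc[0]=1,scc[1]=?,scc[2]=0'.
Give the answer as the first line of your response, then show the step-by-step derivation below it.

scc[0]=2,scc[1]=?,scc[2]=?,scc[3]=0,scc[4]=?,scc[5]=?,scc[6]=1,scc[7]=?,scc[8]=?

step 1: low=(low[0]=0,low[1]=?,low[2]=?,low[3]=2,low[4]=?,low[5]=?,low[6]=1,low[7]=?,low[8]=?); scc=(scc[0]=?,scc[1]=?,scc[2]=?,scc[3]=0,scc[4]=?,scc[5]=?,scc[6]=?,scc[7]=?,scc[8]=?)
step 2: low=(low[0]=0,low[1]=?,low[2]=?,low[3]=2,low[4]=?,low[5]=?,low[6]=1,low[7]=?,low[8]=?); scc=(scc[0]=?,scc[1]=?,scc[2]=?,scc[3]=0,scc[4]=?,scc[5]=?,scc[6]=1,scc[7]=?,scc[8]=?)
step 3: low=(low[0]=0,low[1]=?,low[2]=?,low[3]=2,low[4]=?,low[5]=?,low[6]=1,low[7]=?,low[8]=?); scc=(scc[0]=2,scc[1]=?,scc[2]=?,scc[3]=0,scc[4]=?,scc[5]=?,scc[6]=1,scc[7]=?,scc[8]=?)
step 4: low=(low[0]=0,low[1]=3,low[2]=?,low[3]=2,low[4]=?,low[5]=?,low[6]=1,low[7]=4,low[8]=3); scc=(scc[0]=2,scc[1]=?,scc[2]=?,scc[3]=0,scc[4]=?,scc[5]=?,scc[6]=1,scc[7]=?,scc[8]=?)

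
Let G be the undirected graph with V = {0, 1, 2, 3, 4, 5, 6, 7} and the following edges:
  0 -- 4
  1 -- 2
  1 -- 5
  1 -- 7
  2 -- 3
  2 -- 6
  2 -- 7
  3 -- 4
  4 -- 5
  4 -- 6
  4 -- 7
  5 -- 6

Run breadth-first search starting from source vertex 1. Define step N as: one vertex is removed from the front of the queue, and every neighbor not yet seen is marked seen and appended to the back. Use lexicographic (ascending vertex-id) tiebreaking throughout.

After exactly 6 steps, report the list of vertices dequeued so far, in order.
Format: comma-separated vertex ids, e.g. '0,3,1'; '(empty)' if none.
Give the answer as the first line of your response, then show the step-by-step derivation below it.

1,2,5,7,3,6

step 1: dequeue 1; queue=[2,5,7]; order=1
step 2: dequeue 2; queue=[5,7,3,6]; order=1,2
step 3: dequeue 5; queue=[7,3,6,4]; order=1,2,5
step 4: dequeue 7; queue=[3,6,4]; order=1,2,5,7
step 5: dequeue 3; queue=[6,4]; order=1,2,5,7,3
step 6: dequeue 6; queue=[4]; order=1,2,5,7,3,6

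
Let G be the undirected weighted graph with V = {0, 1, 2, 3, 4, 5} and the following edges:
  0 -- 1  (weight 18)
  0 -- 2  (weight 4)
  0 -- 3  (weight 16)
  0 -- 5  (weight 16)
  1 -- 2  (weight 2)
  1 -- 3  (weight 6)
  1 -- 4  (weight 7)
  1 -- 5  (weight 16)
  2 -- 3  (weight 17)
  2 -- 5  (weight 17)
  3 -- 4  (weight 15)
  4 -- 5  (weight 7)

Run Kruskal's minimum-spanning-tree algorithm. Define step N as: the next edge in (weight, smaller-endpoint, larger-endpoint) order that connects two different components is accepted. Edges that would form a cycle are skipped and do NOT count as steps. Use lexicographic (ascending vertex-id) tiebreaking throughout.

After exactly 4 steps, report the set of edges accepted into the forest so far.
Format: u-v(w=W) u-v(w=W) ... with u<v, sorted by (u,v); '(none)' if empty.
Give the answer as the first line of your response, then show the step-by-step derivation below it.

0-2(w=4) 1-2(w=2) 1-3(w=6) 1-4(w=7)

step 1: add edge 1-2 (w=2); MST = {1-2(w=2)}
step 2: add edge 0-2 (w=4); MST = {0-2(w=4) 1-2(w=2)}
step 3: add edge 1-3 (w=6); MST = {0-2(w=4) 1-2(w=2) 1-3(w=6)}
step 4: add edge 1-4 (w=7); MST = {0-2(w=4) 1-2(w=2) 1-3(w=6) 1-4(w=7)}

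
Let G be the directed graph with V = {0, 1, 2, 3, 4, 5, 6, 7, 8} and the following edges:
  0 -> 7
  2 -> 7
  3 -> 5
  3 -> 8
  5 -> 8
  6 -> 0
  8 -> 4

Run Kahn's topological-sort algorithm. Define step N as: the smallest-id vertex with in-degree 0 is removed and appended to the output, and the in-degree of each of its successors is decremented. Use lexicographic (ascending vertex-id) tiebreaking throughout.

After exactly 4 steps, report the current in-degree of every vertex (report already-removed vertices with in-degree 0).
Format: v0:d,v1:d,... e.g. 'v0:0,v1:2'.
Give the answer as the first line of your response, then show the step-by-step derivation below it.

v0:1,v1:0,v2:0,v3:0,v4:1,v5:0,v6:0,v7:1,v8:0

step 1: output 1; order=[1]; indeg=(1,0,0,0,1,1,0,2,2)
step 2: output 2; order=[1,2]; indeg=(1,0,0,0,1,1,0,1,2)
step 3: output 3; order=[1,2,3]; indeg=(1,0,0,0,1,0,0,1,1)
step 4: output 5; order=[1,2,3,5]; indeg=(1,0,0,0,1,0,0,1,0)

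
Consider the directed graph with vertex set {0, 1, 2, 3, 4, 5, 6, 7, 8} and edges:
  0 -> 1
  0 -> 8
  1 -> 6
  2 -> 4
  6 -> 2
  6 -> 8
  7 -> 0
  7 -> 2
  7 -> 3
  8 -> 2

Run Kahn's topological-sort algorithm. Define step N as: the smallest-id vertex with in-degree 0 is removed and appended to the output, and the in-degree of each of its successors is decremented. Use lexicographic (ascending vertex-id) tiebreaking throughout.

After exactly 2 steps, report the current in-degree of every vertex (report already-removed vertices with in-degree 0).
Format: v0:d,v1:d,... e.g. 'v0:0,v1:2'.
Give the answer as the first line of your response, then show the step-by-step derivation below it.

v0:0,v1:1,v2:2,v3:0,v4:1,v5:0,v6:1,v7:0,v8:2

step 1: output 5; order=[5]; indeg=(1,1,3,1,1,0,1,0,2)
step 2: output 7; order=[5,7]; indeg=(0,1,2,0,1,0,1,0,2)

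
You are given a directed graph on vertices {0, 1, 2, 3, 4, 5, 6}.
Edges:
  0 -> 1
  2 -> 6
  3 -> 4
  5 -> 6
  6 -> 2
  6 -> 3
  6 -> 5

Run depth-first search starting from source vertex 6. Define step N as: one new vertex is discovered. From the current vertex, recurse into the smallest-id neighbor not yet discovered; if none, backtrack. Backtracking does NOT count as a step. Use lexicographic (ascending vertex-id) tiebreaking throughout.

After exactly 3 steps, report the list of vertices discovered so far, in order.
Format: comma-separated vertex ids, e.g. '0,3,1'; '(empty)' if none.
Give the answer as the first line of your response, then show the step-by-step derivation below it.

6,2,3

step 1: discover 6; path=6; order=6
step 2: discover 2; path=6>2; order=6,2
step 3: discover 3; path=6>3; order=6,2,3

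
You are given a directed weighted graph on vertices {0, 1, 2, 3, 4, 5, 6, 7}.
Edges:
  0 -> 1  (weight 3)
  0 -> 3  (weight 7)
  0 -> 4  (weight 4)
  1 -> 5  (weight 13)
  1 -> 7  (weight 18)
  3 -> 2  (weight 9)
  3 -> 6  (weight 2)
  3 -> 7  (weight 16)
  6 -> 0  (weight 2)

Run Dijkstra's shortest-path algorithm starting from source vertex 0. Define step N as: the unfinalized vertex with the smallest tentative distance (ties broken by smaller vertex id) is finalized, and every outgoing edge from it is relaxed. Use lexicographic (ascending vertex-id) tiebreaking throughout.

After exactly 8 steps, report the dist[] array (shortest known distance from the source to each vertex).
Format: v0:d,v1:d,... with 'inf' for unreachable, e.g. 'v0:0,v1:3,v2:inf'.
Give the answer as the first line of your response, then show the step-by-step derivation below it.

v0:0,v1:3,v2:16,v3:7,v4:4,v5:16,v6:9,v7:21

step 1: dist = v0:0,v1:3,v2:inf,v3:7,v4:4,v5:inf,v6:inf,v7:inf
step 2: dist = v0:0,v1:3,v2:inf,v3:7,v4:4,v5:16,v6:inf,v7:21
step 3: dist = v0:0,v1:3,v2:inf,v3:7,v4:4,v5:16,v6:inf,v7:21
step 4: dist = v0:0,v1:3,v2:16,v3:7,v4:4,v5:16,v6:9,v7:21
step 5: dist = v0:0,v1:3,v2:16,v3:7,v4:4,v5:16,v6:9,v7:21
step 6: dist = v0:0,v1:3,v2:16,v3:7,v4:4,v5:16,v6:9,v7:21
step 7: dist = v0:0,v1:3,v2:16,v3:7,v4:4,v5:16,v6:9,v7:21
step 8: dist = v0:0,v1:3,v2:16,v3:7,v4:4,v5:16,v6:9,v7:21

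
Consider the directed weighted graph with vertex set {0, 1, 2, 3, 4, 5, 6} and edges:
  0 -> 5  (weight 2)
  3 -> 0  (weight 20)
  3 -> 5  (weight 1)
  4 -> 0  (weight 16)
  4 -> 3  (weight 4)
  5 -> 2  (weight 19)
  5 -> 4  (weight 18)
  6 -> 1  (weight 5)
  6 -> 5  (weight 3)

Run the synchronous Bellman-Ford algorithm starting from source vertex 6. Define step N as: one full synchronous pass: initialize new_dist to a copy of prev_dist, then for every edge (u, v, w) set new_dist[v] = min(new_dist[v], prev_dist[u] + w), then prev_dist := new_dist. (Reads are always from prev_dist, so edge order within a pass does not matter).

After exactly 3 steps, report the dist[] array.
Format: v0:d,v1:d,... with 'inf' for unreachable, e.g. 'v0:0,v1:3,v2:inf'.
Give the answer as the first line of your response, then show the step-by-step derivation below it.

v0:37,v1:5,v2:22,v3:25,v4:21,v5:3,v6:0

step 1: dist = v0:inf,v1:5,v2:inf,v3:inf,v4:inf,v5:3,v6:0
step 2: dist = v0:inf,v1:5,v2:22,v3:inf,v4:21,v5:3,v6:0
step 3: dist = v0:37,v1:5,v2:22,v3:25,v4:21,v5:3,v6:0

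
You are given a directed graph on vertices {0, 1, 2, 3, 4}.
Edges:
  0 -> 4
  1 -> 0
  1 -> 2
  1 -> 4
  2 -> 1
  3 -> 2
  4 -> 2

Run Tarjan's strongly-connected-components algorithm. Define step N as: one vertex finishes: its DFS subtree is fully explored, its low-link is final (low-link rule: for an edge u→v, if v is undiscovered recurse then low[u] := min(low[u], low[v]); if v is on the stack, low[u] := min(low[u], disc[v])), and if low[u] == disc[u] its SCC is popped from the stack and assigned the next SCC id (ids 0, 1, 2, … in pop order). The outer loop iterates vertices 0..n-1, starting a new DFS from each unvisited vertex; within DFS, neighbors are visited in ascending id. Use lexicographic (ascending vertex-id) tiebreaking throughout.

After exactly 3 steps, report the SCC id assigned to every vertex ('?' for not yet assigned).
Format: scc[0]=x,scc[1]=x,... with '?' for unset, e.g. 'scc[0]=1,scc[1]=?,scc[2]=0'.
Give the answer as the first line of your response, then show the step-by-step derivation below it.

scc[0]=?,scc[1]=?,scc[2]=?,scc[3]=?,scc[4]=?

step 1: low=(low[0]=0,low[1]=0,low[2]=2,low[3]=?,low[4]=1); scc=(scc[0]=?,scc[1]=?,scc[2]=?,scc[3]=?,scc[4]=?)
step 2: low=(low[0]=0,low[1]=0,low[2]=0,low[3]=?,low[4]=1); scc=(scc[0]=?,scc[1]=?,scc[2]=?,scc[3]=?,scc[4]=?)
step 3: low=(low[0]=0,low[1]=0,low[2]=0,low[3]=?,low[4]=0); scc=(scc[0]=?,scc[1]=?,scc[2]=?,scc[3]=?,scc[4]=?)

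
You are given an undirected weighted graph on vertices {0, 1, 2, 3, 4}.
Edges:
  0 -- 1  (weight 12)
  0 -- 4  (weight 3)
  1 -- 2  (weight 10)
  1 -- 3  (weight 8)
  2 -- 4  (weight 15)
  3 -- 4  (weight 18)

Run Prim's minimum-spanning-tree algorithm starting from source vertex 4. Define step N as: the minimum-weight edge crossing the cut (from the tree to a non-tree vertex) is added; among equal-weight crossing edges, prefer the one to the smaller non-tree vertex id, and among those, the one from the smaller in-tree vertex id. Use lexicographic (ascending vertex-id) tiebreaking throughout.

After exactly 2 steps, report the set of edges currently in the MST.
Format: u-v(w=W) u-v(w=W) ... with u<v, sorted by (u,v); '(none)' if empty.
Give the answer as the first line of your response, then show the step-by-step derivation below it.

0-1(w=12) 0-4(w=3)

step 1: add edge 0-4 (w=3); MST = {0-4(w=3)}
step 2: add edge 0-1 (w=12); MST = {0-1(w=12) 0-4(w=3)}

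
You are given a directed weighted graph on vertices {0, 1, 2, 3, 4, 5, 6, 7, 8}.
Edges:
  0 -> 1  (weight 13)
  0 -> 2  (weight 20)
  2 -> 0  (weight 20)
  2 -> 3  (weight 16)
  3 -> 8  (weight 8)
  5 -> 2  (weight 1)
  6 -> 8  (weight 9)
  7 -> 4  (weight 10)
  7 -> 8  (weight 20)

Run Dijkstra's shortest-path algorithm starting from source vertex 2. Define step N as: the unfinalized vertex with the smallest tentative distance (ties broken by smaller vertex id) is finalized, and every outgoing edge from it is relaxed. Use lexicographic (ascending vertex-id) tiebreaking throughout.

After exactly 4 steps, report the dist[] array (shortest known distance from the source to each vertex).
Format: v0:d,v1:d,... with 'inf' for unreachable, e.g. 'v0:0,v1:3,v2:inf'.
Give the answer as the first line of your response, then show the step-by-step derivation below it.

v0:20,v1:33,v2:0,v3:16,v4:inf,v5:inf,v6:inf,v7:inf,v8:24

step 1: dist = v0:20,v1:inf,v2:0,v3:16,v4:inf,v5:inf,v6:inf,v7:inf,v8:inf
step 2: dist = v0:20,v1:inf,v2:0,v3:16,v4:inf,v5:inf,v6:inf,v7:inf,v8:24
step 3: dist = v0:20,v1:33,v2:0,v3:16,v4:inf,v5:inf,v6:inf,v7:inf,v8:24
step 4: dist = v0:20,v1:33,v2:0,v3:16,v4:inf,v5:inf,v6:inf,v7:inf,v8:24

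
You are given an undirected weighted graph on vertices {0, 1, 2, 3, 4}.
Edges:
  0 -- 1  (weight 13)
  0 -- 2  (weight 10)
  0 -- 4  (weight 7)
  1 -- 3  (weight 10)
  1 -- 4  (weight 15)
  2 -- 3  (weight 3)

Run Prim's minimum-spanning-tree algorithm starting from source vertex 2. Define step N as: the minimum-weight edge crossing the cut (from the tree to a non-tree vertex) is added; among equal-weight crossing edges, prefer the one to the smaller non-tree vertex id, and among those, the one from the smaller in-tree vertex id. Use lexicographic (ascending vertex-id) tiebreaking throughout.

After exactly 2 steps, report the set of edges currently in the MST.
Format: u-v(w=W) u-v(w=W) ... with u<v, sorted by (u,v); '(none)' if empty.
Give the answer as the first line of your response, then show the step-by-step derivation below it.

0-2(w=10) 2-3(w=3)

step 1: add edge 2-3 (w=3); MST = {2-3(w=3)}
step 2: add edge 0-2 (w=10); MST = {0-2(w=10) 2-3(w=3)}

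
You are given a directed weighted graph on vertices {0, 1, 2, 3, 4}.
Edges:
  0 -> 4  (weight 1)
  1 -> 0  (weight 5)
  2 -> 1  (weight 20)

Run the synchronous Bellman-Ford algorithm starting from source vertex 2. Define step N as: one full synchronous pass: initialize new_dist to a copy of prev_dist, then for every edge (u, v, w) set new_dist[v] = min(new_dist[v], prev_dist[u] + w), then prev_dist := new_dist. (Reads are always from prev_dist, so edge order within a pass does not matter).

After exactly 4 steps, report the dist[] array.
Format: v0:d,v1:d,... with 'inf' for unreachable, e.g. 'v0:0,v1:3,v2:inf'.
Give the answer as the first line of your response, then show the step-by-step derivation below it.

v0:25,v1:20,v2:0,v3:inf,v4:26

step 1: dist = v0:inf,v1:20,v2:0,v3:inf,v4:inf
step 2: dist = v0:25,v1:20,v2:0,v3:inf,v4:inf
step 3: dist = v0:25,v1:20,v2:0,v3:inf,v4:26
step 4: dist = v0:25,v1:20,v2:0,v3:inf,v4:26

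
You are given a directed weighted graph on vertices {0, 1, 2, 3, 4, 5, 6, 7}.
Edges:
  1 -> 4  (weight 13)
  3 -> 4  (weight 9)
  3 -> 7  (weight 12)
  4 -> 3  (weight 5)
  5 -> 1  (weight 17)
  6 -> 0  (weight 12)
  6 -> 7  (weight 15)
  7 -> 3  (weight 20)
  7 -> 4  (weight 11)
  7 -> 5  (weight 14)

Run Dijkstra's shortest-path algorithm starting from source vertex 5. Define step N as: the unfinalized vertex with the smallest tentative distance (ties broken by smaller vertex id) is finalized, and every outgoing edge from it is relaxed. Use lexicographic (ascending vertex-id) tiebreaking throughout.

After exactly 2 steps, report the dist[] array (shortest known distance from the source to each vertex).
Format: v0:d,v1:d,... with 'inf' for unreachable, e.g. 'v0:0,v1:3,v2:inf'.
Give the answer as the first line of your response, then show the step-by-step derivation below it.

v0:inf,v1:17,v2:inf,v3:inf,v4:30,v5:0,v6:inf,v7:inf

step 1: dist = v0:inf,v1:17,v2:inf,v3:inf,v4:inf,v5:0,v6:inf,v7:inf
step 2: dist = v0:inf,v1:17,v2:inf,v3:inf,v4:30,v5:0,v6:inf,v7:inf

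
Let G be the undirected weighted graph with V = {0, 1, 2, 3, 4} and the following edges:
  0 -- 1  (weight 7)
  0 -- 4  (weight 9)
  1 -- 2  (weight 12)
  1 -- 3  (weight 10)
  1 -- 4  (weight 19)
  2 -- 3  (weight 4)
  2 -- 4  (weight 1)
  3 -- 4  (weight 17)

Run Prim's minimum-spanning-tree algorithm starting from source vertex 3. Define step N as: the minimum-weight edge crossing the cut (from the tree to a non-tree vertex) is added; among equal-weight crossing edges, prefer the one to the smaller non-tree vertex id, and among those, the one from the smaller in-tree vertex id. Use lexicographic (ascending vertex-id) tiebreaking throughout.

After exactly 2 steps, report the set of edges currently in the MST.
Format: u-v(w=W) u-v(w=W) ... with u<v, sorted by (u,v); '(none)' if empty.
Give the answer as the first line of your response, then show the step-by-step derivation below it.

2-3(w=4) 2-4(w=1)

step 1: add edge 2-3 (w=4); MST = {2-3(w=4)}
step 2: add edge 2-4 (w=1); MST = {2-3(w=4) 2-4(w=1)}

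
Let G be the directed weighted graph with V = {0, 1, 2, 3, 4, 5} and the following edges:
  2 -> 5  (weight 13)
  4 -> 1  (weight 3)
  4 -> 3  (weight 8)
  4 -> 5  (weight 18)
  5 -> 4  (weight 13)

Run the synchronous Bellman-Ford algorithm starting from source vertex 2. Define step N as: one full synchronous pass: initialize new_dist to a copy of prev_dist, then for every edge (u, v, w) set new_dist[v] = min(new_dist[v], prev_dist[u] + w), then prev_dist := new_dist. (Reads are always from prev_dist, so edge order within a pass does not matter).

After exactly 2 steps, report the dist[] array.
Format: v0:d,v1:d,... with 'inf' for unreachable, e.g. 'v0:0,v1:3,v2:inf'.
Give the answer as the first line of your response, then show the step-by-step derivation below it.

v0:inf,v1:inf,v2:0,v3:inf,v4:26,v5:13

step 1: dist = v0:inf,v1:inf,v2:0,v3:inf,v4:inf,v5:13
step 2: dist = v0:inf,v1:inf,v2:0,v3:inf,v4:26,v5:13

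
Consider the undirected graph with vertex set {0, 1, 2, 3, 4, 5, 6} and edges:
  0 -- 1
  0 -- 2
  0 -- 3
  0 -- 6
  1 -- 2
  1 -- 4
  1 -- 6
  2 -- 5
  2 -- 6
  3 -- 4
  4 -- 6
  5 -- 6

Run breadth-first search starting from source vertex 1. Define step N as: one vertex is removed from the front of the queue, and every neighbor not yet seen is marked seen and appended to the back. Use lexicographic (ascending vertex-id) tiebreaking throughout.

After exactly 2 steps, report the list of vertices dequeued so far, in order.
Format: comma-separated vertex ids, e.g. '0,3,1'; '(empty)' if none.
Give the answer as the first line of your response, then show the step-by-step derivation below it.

1,0

step 1: dequeue 1; queue=[0,2,4,6]; order=1
step 2: dequeue 0; queue=[2,4,6,3]; order=1,0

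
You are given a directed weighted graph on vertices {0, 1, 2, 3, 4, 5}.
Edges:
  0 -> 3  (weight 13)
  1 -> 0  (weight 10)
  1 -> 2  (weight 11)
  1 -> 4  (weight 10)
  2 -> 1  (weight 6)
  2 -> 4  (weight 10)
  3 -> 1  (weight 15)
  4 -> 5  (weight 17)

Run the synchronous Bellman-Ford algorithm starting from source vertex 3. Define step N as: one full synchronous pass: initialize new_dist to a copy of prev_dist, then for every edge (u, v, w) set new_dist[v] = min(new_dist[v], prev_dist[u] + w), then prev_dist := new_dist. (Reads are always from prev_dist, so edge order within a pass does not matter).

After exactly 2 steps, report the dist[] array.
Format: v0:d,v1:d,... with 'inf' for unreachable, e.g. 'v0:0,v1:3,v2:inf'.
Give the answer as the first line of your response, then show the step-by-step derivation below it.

v0:25,v1:15,v2:26,v3:0,v4:25,v5:inf

step 1: dist = v0:inf,v1:15,v2:inf,v3:0,v4:inf,v5:inf
step 2: dist = v0:25,v1:15,v2:26,v3:0,v4:25,v5:inf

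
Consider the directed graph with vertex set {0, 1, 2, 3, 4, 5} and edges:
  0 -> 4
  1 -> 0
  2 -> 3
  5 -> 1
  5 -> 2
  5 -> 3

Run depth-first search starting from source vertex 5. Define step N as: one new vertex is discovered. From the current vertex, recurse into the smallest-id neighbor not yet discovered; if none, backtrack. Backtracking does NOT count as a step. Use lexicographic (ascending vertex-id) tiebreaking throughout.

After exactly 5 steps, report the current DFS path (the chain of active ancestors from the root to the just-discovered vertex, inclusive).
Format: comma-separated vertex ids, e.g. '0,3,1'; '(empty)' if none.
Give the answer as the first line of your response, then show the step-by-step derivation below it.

5,2

step 1: discover 5; path=5; order=5
step 2: discover 1; path=5>1; order=5,1
step 3: discover 0; path=5>1>0; order=5,1,0
step 4: discover 4; path=5>1>0>4; order=5,1,0,4
step 5: discover 2; path=5>2; order=5,1,0,4,2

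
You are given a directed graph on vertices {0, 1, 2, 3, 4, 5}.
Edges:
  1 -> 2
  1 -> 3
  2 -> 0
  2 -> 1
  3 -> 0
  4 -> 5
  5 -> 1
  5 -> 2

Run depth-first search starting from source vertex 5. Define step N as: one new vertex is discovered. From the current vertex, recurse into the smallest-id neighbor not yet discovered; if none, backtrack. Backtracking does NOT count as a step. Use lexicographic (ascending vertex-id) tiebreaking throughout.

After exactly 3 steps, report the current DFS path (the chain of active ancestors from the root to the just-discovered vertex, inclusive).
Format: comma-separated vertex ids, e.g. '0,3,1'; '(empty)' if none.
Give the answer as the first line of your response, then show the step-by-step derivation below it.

5,1,2

step 1: discover 5; path=5; order=5
step 2: discover 1; path=5>1; order=5,1
step 3: discover 2; path=5>1>2; order=5,1,2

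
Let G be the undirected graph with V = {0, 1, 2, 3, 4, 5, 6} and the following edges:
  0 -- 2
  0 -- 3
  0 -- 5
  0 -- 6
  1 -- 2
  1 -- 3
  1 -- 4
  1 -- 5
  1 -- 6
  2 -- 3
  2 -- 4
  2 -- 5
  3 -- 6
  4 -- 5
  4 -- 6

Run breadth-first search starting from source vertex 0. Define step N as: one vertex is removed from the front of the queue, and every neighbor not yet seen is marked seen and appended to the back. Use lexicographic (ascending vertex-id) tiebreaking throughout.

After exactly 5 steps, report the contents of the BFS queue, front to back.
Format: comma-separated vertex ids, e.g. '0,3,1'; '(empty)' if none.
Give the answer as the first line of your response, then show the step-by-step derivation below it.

1,4

step 1: dequeue 0; queue=[2,3,5,6]; order=0
step 2: dequeue 2; queue=[3,5,6,1,4]; order=0,2
step 3: dequeue 3; queue=[5,6,1,4]; order=0,2,3
step 4: dequeue 5; queue=[6,1,4]; order=0,2,3,5
step 5: dequeue 6; queue=[1,4]; order=0,2,3,5,6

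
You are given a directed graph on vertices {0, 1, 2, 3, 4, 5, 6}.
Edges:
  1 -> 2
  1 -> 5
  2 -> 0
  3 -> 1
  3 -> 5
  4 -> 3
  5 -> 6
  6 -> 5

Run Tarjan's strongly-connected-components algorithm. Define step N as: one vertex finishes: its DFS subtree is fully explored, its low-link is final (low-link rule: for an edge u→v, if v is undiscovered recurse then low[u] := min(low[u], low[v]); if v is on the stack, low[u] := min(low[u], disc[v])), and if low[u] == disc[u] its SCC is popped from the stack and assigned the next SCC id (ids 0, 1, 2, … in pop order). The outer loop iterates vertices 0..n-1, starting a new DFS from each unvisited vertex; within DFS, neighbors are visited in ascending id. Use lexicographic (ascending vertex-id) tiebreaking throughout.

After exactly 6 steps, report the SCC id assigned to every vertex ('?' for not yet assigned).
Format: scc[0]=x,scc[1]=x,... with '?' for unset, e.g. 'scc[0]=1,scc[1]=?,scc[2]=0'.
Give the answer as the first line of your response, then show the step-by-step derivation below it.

scc[0]=0,scc[1]=3,scc[2]=1,scc[3]=4,scc[4]=?,scc[5]=2,scc[6]=2

step 1: low=(low[0]=0,low[1]=?,low[2]=?,low[3]=?,low[4]=?,low[5]=?,low[6]=?); scc=(scc[0]=0,scc[1]=?,scc[2]=?,scc[3]=?,scc[4]=?,scc[5]=?,scc[6]=?)
step 2: low=(low[0]=0,low[1]=1,low[2]=2,low[3]=?,low[4]=?,low[5]=?,low[6]=?); scc=(scc[0]=0,scc[1]=?,scc[2]=1,scc[3]=?,scc[4]=?,scc[5]=?,scc[6]=?)
step 3: low=(low[0]=0,low[1]=1,low[2]=2,low[3]=?,low[4]=?,low[5]=3,low[6]=3); scc=(scc[0]=0,scc[1]=?,scc[2]=1,scc[3]=?,scc[4]=?,scc[5]=?,scc[6]=?)
step 4: low=(low[0]=0,low[1]=1,low[2]=2,low[3]=?,low[4]=?,low[5]=3,low[6]=3); scc=(scc[0]=0,scc[1]=?,scc[2]=1,scc[3]=?,scc[4]=?,scc[5]=2,scc[6]=2)
step 5: low=(low[0]=0,low[1]=1,low[2]=2,low[3]=?,low[4]=?,low[5]=3,low[6]=3); scc=(scc[0]=0,scc[1]=3,scc[2]=1,scc[3]=?,scc[4]=?,scc[5]=2,scc[6]=2)
step 6: low=(low[0]=0,low[1]=1,low[2]=2,low[3]=5,low[4]=?,low[5]=3,low[6]=3); scc=(scc[0]=0,scc[1]=3,scc[2]=1,scc[3]=4,scc[4]=?,scc[5]=2,scc[6]=2)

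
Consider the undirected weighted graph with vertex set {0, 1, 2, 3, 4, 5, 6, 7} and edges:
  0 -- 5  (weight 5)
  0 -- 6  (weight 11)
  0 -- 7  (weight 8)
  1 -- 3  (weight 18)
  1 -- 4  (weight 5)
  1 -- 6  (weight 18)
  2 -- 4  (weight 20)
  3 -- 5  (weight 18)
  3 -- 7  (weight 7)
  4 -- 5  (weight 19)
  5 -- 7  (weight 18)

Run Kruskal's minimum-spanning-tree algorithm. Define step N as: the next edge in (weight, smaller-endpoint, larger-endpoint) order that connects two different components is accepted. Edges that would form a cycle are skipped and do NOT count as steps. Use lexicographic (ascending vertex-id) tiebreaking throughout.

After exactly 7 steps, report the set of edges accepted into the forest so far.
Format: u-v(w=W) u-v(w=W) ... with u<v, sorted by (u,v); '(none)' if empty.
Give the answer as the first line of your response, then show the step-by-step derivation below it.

0-5(w=5) 0-6(w=11) 0-7(w=8) 1-3(w=18) 1-4(w=5) 2-4(w=20) 3-7(w=7)

step 1: add edge 0-5 (w=5); MST = {0-5(w=5)}
step 2: add edge 1-4 (w=5); MST = {0-5(w=5) 1-4(w=5)}
step 3: add edge 3-7 (w=7); MST = {0-5(w=5) 1-4(w=5) 3-7(w=7)}
step 4: add edge 0-7 (w=8); MST = {0-5(w=5) 0-7(w=8) 1-4(w=5) 3-7(w=7)}
step 5: add edge 0-6 (w=11); MST = {0-5(w=5) 0-6(w=11) 0-7(w=8) 1-4(w=5) 3-7(w=7)}
step 6: add edge 1-3 (w=18); MST = {0-5(w=5) 0-6(w=11) 0-7(w=8) 1-3(w=18) 1-4(w=5) 3-7(w=7)}
step 7: add edge 2-4 (w=20); MST = {0-5(w=5) 0-6(w=11) 0-7(w=8) 1-3(w=18) 1-4(w=5) 2-4(w=20) 3-7(w=7)}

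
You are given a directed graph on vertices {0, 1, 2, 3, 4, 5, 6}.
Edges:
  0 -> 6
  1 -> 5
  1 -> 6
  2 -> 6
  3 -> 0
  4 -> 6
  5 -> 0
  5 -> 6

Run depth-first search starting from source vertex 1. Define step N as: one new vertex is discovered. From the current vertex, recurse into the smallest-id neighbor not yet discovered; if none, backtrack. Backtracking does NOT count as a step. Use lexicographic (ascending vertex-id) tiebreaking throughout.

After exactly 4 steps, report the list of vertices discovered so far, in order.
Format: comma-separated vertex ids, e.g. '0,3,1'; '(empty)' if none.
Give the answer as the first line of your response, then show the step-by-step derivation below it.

1,5,0,6

step 1: discover 1; path=1; order=1
step 2: discover 5; path=1>5; order=1,5
step 3: discover 0; path=1>5>0; order=1,5,0
step 4: discover 6; path=1>5>0>6; order=1,5,0,6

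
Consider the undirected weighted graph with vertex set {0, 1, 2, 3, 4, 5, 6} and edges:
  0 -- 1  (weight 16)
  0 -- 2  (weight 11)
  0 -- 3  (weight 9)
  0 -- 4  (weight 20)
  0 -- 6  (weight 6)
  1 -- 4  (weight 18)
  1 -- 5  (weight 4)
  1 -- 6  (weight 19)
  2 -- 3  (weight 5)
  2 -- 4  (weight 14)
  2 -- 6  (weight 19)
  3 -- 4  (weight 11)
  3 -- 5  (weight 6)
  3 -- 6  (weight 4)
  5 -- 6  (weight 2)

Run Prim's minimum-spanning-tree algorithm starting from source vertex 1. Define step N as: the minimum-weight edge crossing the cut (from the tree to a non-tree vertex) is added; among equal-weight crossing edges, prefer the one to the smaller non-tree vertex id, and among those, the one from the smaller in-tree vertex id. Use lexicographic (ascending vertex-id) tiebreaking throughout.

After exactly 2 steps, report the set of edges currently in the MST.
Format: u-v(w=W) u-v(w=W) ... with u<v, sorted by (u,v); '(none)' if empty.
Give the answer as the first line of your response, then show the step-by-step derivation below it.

1-5(w=4) 5-6(w=2)

step 1: add edge 1-5 (w=4); MST = {1-5(w=4)}
step 2: add edge 5-6 (w=2); MST = {1-5(w=4) 5-6(w=2)}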